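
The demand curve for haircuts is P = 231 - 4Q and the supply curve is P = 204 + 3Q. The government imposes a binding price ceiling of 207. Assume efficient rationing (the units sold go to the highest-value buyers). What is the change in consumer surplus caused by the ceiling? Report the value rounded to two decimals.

Without the control, 231 - 4Q = 204 + 3Q so Q* = 3.8571 and P* = 215.5714.
At P = 207, sellers supply (207 - 204)/3 = 1 while buyers want more, so the quantity traded is 1 at price 207.
CS goes from (1/2)(3.8571)(15.4286) = 29.7551 to 22 (computed as (231 - 207)(1) - (1/2)(4)(1)^2), a change of -7.7551.

-7.76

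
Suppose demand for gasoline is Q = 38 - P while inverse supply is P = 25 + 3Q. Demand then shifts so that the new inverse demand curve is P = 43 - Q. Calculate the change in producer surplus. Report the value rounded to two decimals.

14.53

Rewriting demand in inverse form: P = 38 - Q.
Initial equilibrium: Q_0 = 3.25, P_0 = 34.75; CS_0 = (1/2)(3.25)(3.25) = 5.2812, PS_0 = (1/2)(3.25)(9.75) = 15.8438.
New equilibrium: 43 - Q = 25 + 3Q gives Q_1 = 4.5, P_1 = 38.5; CS_1 = 10.125, PS_1 = 30.375.
Change in producer surplus = 30.375 - 15.8438 = 14.5312.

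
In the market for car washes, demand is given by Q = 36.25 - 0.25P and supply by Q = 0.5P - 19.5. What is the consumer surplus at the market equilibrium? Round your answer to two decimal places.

Rewriting demand in inverse form: P = 145 - 4Q.
Rewriting supply in inverse form: P = 39 + 2Q.
Setting demand equal to supply, 106 = 6Q, so Q* = 17.6667 and P* = 74.3333.
CS is the area between the demand curve and P* from 0 to Q*: (1/2)(17.6667)(70.6667) = 624.2222.

624.22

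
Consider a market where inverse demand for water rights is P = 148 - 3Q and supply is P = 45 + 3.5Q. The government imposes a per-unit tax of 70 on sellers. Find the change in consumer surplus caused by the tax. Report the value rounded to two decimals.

-337.99

Pre-tax equilibrium: 148 - 3Q = 45 + 3.5Q gives Q* = 15.8462, P* = 100.4615.
With the tax, sellers need 70 more per unit: 148 - 3Q = 45 + 3.5Q + 70, so Q_t = 5.0769. Buyers pay P_b = 132.7692; sellers receive P_s = P_b - 70 = 62.7692.
Consumers lose the trapezoid between P* and P_b out to Q_t plus the triangle from Q_t to Q*: change in CS = 38.6627 - 376.6509 = -337.9882.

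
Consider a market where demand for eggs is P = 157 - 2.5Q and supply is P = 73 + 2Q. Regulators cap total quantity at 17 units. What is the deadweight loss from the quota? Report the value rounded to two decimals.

Without the quota, 157 - 2.5Q = 73 + 2Q gives Q* = 18.6667.
At Q = 17 the demand price is 157 - 2.5(17) = 114.5 and the supply price is 73 + 2(17) = 107.
Deadweight loss is the triangle between the curves from 17 to 18.6667: (1/2)(114.5 - 107)(18.6667 - 17) = 6.25.

6.25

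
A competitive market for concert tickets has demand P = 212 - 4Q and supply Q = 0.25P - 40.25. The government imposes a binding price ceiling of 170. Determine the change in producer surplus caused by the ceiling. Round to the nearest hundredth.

Rewriting supply in inverse form: P = 161 + 4Q.
Free-market equilibrium: 212 - 4Q = 161 + 4Q gives Q* = 6.375, P* = 186.5.
At the ceiling price 170, quantity supplied is (170 - 161)/4 = 2.25; supply is the short side, so Q = 2.25 trades at P = 170.
PS goes from (1/2)(6.375)(25.5) = 81.2812 to 10.125 (computed as (170 - 161)(2.25) - (1/2)(4)(2.25)^2), a change of -71.1562.

-71.16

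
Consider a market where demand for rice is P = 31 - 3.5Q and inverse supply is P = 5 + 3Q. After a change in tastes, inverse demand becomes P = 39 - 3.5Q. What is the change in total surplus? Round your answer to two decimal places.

36.92

Initial equilibrium: Q_0 = 4, P_0 = 17; CS_0 = (1/2)(4)(14) = 28, PS_0 = (1/2)(4)(12) = 24.
New equilibrium: 39 - 3.5Q = 5 + 3Q gives Q_1 = 5.2308, P_1 = 20.6923; CS_1 = 47.8817, PS_1 = 41.0414.
Change in total surplus = (47.8817 + 41.0414) - (28 + 24) = 36.9231.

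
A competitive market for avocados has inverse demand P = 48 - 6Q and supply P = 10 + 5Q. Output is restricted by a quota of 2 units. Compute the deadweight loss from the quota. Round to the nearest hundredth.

11.64

Unrestricted equilibrium: Q* = (48 - 10)/(6 + 5) = 3.4545.
At Q = 2 the demand price is 48 - 6(2) = 36 and the supply price is 10 + 5(2) = 20.
DWL = (1/2)(gap between curves at 2) x (Q* - 2) = (1/2)(16)(1.4545) = 11.6364.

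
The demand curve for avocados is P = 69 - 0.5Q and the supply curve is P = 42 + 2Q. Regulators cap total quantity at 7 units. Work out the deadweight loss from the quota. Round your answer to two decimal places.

Without the quota, 69 - 0.5Q = 42 + 2Q gives Q* = 10.8.
At Q = 7 the demand price is 69 - 0.5(7) = 65.5 and the supply price is 42 + 2(7) = 56.
DWL = (1/2)(gap between curves at 7) x (Q* - 7) = (1/2)(9.5)(3.8) = 18.05.

18.05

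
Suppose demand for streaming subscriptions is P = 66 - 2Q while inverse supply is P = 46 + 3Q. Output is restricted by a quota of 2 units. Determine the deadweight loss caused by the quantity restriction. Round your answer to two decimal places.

10.00

Without the quota, 66 - 2Q = 46 + 3Q gives Q* = 4.
At Q = 2 the demand price is 66 - 2(2) = 62 and the supply price is 46 + 3(2) = 52.
DWL = (1/2)(gap between curves at 2) x (Q* - 2) = (1/2)(10)(2) = 10.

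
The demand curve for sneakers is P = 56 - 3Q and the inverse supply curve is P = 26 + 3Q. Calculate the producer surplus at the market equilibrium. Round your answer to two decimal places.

Equilibrium: 56 - 3Q = 26 + 3Q, so Q* = 5 and P* = 41.
The supply curve's price intercept is 26, so PS = (1/2)(Q*)(P* - 26) = (1/2)(5)(15) = 37.5.

37.50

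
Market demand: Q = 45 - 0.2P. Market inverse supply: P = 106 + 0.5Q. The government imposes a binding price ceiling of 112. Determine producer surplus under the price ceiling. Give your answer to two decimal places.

Rewriting demand in inverse form: P = 225 - 5Q.
Without the control, 225 - 5Q = 106 + 0.5Q so Q* = 21.6364 and P* = 116.8182.
At P = 112, sellers supply (112 - 106)/0.5 = 12 while buyers want more, so the quantity traded is 12 at price 112.
PS is the triangle above supply below 112: (1/2)(12)(112 - 106) = 36.

36.00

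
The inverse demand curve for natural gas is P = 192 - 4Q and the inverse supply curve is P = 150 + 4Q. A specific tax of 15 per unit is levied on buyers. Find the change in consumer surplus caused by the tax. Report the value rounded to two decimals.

-32.34

Pre-tax equilibrium: 192 - 4Q = 150 + 4Q gives Q* = 5.25, P* = 171.
A tax on buyers shifts demand down by 15: (192 - 15) - 4Q = 150 + 4Q, so Q_t = 3.375. Buyers pay P_b = 178.5; sellers receive P_s = P_b - 15 = 163.5.
CS falls from (1/2)(5.25)(21) = 55.125 to (1/2)(3.375)(13.5) = 22.7812, a change of -32.3438.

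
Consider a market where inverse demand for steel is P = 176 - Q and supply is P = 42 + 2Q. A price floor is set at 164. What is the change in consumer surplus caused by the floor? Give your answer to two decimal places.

-925.56

Without the control, 176 - Q = 42 + 2Q so Q* = 44.6667 and P* = 131.3333.
At the floor price 164, quantity demanded is (176 - 164)/1 = 12; demand is the short side, so Q = 12 trades at P = 164.
CS goes from (1/2)(44.6667)(44.6667) = 997.5556 to 72 (computed as (176 - 164)(12) - (1/2)(1)(12)^2), a change of -925.5556.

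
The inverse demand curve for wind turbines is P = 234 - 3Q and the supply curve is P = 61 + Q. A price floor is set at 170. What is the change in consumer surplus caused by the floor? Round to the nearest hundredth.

Without the control, 234 - 3Q = 61 + Q so Q* = 43.25 and P* = 104.25.
At the floor price 170, quantity demanded is (234 - 170)/3 = 21.3333; demand is the short side, so Q = 21.3333 trades at P = 170.
CS goes from (1/2)(43.25)(129.75) = 2805.8438 to 682.6667 (computed as (234 - 170)(21.3333) - (1/2)(3)(21.3333)^2), a change of -2123.1771.

-2123.18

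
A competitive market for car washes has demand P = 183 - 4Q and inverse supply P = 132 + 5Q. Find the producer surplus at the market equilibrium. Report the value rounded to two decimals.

80.28

Set 183 - 4Q = 132 + 5Q, which gives 51 = 9Q, so Q* = 5.6667 and P* = 183 - 4(5.6667) = 160.3333.
PS is the area between P* and the supply curve from 0 to Q*: (1/2)(5.6667)(28.3333) = 80.2778.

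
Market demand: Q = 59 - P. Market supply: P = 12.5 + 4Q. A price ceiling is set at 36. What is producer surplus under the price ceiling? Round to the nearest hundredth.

69.03

Rewriting demand in inverse form: P = 59 - Q.
Without the control, 59 - Q = 12.5 + 4Q so Q* = 9.3 and P* = 49.7.
At P = 36, sellers supply (36 - 12.5)/4 = 5.875 while buyers want more, so the quantity traded is 5.875 at price 36.
PS is the triangle above supply below 36: (1/2)(5.875)(36 - 12.5) = 69.0312.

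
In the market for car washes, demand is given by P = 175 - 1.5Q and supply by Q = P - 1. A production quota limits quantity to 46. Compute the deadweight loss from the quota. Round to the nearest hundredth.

Rewriting supply in inverse form: P = 1 + Q.
Unrestricted equilibrium: Q* = (175 - 1)/(1.5 + 1) = 69.6.
At Q = 46 the demand price is 175 - 1.5(46) = 106 and the supply price is 1 + (46) = 47.
DWL = (1/2)(gap between curves at 46) x (Q* - 46) = (1/2)(59)(23.6) = 696.2.

696.20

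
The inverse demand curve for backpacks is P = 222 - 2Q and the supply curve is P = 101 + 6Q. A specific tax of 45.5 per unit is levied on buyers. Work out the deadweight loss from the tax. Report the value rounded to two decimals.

Without the tax, 222 - 2Q = 101 + 6Q so Q* = 15.125 and P* = 191.75.
With the tax, buyers' net willingness to pay falls by 45.5: (222 - 45.5) - 2Q = 101 + 6Q, so Q_t = 9.4375. Buyers pay P_b = 203.125; sellers receive P_s = P_b - 45.5 = 157.625.
The welfare triangle lost has base Q* - Q_t = 5.6875 and height t = 45.5, so DWL = (1/2)(5.6875)(45.5) = 129.3906.

129.39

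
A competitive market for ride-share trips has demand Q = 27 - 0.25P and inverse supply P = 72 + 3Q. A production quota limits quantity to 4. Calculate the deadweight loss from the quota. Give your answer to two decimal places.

4.57

Rewriting demand in inverse form: P = 108 - 4Q.
Without the quota, 108 - 4Q = 72 + 3Q gives Q* = 5.1429.
At Q = 4 the demand price is 108 - 4(4) = 92 and the supply price is 72 + 3(4) = 84.
DWL = (1/2)(gap between curves at 4) x (Q* - 4) = (1/2)(8)(1.1429) = 4.5714.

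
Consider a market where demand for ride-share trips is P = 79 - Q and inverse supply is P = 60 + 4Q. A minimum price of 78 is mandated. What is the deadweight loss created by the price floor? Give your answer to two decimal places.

19.60

Free-market equilibrium: 79 - Q = 60 + 4Q gives Q* = 3.8, P* = 75.2.
At the floor price 78, quantity demanded is (79 - 78)/1 = 1; demand is the short side, so Q = 1 trades at P = 78.
The lost-trades triangle has base Q* - 1 = 2.8 and height equal to the gap between the curves at Q = 1, which is 78 - 64 = 14. DWL = (1/2)(2.8)(14) = 19.6.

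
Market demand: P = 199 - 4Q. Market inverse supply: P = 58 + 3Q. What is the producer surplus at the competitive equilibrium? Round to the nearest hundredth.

608.60

Setting demand equal to supply, 141 = 7Q, so Q* = 20.1429 and P* = 118.4286.
Producer surplus is the triangle above supply below P*: (1/2)(20.1429)(118.4286 - 58) = (1/2)(20.1429)(60.4286) = 608.602.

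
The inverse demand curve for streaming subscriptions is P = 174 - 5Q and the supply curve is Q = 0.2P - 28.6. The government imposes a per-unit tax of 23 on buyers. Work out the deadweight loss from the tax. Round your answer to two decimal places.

Rewriting supply in inverse form: P = 143 + 5Q.
Without the tax, 174 - 5Q = 143 + 5Q so Q* = 3.1 and P* = 158.5.
With the tax, buyers' net willingness to pay falls by 23: (174 - 23) - 5Q = 143 + 5Q, so Q_t = 0.8. Buyers pay P_b = 170; sellers receive P_s = P_b - 23 = 147.
The welfare triangle lost has base Q* - Q_t = 2.3 and height t = 23, so DWL = (1/2)(2.3)(23) = 26.45.

26.45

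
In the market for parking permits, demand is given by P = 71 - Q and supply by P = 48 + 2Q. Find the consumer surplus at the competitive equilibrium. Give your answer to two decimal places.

Setting demand equal to supply, 23 = 3Q, so Q* = 7.6667 and P* = 63.3333.
CS is the area between the demand curve and P* from 0 to Q*: (1/2)(7.6667)(7.6667) = 29.3889.

29.39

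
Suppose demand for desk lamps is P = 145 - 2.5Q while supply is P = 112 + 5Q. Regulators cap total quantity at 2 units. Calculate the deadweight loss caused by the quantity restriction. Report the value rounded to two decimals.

21.60

Unrestricted equilibrium: Q* = (145 - 112)/(2.5 + 5) = 4.4.
At Q = 2 the demand price is 145 - 2.5(2) = 140 and the supply price is 112 + 5(2) = 122.
Deadweight loss is the triangle between the curves from 2 to 4.4: (1/2)(140 - 122)(4.4 - 2) = 21.6.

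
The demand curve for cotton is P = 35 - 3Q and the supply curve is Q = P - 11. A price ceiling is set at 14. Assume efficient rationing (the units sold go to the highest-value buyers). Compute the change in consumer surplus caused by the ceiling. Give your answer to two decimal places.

-4.50

Rewriting supply in inverse form: P = 11 + Q.
Free-market equilibrium: 35 - 3Q = 11 + Q gives Q* = 6, P* = 17.
At P = 14, sellers supply (14 - 11)/1 = 3 while buyers want more, so the quantity traded is 3 at price 14.
CS goes from (1/2)(6)(18) = 54 to 49.5 (computed as (35 - 14)(3) - (1/2)(3)(3)^2), a change of -4.5.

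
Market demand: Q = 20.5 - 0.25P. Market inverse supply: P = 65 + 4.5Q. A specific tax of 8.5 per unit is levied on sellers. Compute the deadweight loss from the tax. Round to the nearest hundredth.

Rewriting demand in inverse form: P = 82 - 4Q.
Pre-tax equilibrium: 82 - 4Q = 65 + 4.5Q gives Q* = 2, P* = 74.
With the tax, sellers need 8.5 more per unit: 82 - 4Q = 65 + 4.5Q + 8.5, so Q_t = 1. Buyers pay P_b = 78; sellers receive P_s = P_b - 8.5 = 69.5.
Deadweight loss is the triangle between the curves from Q_t to Q*: (1/2)(2 - 1)(8.5) = 4.25.

4.25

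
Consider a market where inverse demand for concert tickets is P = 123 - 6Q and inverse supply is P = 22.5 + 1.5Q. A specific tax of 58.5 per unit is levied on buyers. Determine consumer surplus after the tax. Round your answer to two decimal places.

Pre-tax equilibrium: 123 - 6Q = 22.5 + 1.5Q gives Q* = 13.4, P* = 42.6.
With the tax, buyers' net willingness to pay falls by 58.5: (123 - 58.5) - 6Q = 22.5 + 1.5Q, so Q_t = 5.6. Buyers pay P_b = 89.4; sellers receive P_s = P_b - 58.5 = 30.9.
CS = (1/2)(Q_t)(123 - P_b) = (1/2)(5.6)(33.6) = 94.08.

94.08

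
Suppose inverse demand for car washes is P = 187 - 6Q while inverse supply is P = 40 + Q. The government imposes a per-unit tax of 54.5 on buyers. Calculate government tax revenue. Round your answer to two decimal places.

720.18

Pre-tax equilibrium: 187 - 6Q = 40 + Q gives Q* = 21, P* = 61.
A tax on buyers shifts demand down by 54.5: (187 - 54.5) - 6Q = 40 + Q, so Q_t = 13.2143. Buyers pay P_b = 107.7143; sellers receive P_s = P_b - 54.5 = 53.2143.
Tax revenue = t x Q_t = 54.5 x 13.2143 = 720.1786.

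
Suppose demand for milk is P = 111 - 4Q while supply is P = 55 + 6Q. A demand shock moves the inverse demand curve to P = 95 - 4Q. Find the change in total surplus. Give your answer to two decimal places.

Initial equilibrium: Q_0 = 5.6, P_0 = 88.6; CS_0 = (1/2)(5.6)(22.4) = 62.72, PS_0 = (1/2)(5.6)(33.6) = 94.08.
New equilibrium: 95 - 4Q = 55 + 6Q gives Q_1 = 4, P_1 = 79; CS_1 = 32, PS_1 = 48.
Change in total surplus = (32 + 48) - (62.72 + 94.08) = -76.8.

-76.80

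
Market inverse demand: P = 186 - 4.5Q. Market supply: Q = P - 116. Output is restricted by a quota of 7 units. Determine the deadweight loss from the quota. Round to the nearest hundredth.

90.20

Rewriting supply in inverse form: P = 116 + Q.
Without the quota, 186 - 4.5Q = 116 + Q gives Q* = 12.7273.
At Q = 7 the demand price is 186 - 4.5(7) = 154.5 and the supply price is 116 + (7) = 123.
DWL = (1/2)(gap between curves at 7) x (Q* - 7) = (1/2)(31.5)(5.7273) = 90.2045.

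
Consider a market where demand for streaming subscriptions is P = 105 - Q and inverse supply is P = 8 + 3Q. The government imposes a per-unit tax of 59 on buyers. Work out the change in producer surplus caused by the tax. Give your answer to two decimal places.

Without the tax, 105 - Q = 8 + 3Q so Q* = 24.25 and P* = 80.75.
A tax on buyers shifts demand down by 59: (105 - 59) - Q = 8 + 3Q, so Q_t = 9.5. Buyers pay P_b = 95.5; sellers receive P_s = P_b - 59 = 36.5.
Producers lose the trapezoid between P_s and P* out to Q_t plus the triangle from Q_t to Q*: change in PS = 135.375 - 882.0938 = -746.7188.

-746.72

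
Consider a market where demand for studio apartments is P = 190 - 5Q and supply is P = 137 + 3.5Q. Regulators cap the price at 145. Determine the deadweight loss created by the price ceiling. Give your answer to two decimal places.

Without the control, 190 - 5Q = 137 + 3.5Q so Q* = 6.2353 and P* = 158.8235.
At the ceiling price 145, quantity supplied is (145 - 137)/3.5 = 2.2857; supply is the short side, so Q = 2.2857 trades at P = 145.
The lost-trades triangle has base Q* - 2.2857 = 3.9496 and height equal to the gap between the curves at Q = 2.2857, which is 178.5714 - 145 = 33.5714. DWL = (1/2)(3.9496)(33.5714) = 66.2965.

66.30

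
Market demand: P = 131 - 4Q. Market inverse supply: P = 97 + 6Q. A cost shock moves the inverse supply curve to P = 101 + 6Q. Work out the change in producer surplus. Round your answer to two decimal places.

-7.68

Initial equilibrium: Q_0 = 3.4, P_0 = 117.4; CS_0 = (1/2)(3.4)(13.6) = 23.12, PS_0 = (1/2)(3.4)(20.4) = 34.68.
New equilibrium: 131 - 4Q = 101 + 6Q gives Q_1 = 3, P_1 = 119; CS_1 = 18, PS_1 = 27.
Change in producer surplus = 27 - 34.68 = -7.68.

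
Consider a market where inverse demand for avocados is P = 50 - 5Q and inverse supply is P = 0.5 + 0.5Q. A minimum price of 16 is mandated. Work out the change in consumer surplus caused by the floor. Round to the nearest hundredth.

Free-market equilibrium: 50 - 5Q = 0.5 + 0.5Q gives Q* = 9, P* = 5.
At P = 16, buyers demand (50 - 16)/5 = 6.8 while sellers would supply more, so the quantity traded is 6.8 at price 16.
CS goes from (1/2)(9)(45) = 202.5 to 115.6 (computed as (50 - 16)(6.8) - (1/2)(5)(6.8)^2), a change of -86.9.

-86.90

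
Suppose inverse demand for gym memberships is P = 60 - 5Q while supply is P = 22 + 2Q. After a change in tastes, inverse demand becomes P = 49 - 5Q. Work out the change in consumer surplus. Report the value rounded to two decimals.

Initial equilibrium: Q_0 = 5.4286, P_0 = 32.8571; CS_0 = (1/2)(5.4286)(27.1429) = 73.6735, PS_0 = (1/2)(5.4286)(10.8571) = 29.4694.
New equilibrium: 49 - 5Q = 22 + 2Q gives Q_1 = 3.8571, P_1 = 29.7143; CS_1 = 37.1939, PS_1 = 14.8776.
Change in consumer surplus = 37.1939 - 73.6735 = -36.4796.

-36.48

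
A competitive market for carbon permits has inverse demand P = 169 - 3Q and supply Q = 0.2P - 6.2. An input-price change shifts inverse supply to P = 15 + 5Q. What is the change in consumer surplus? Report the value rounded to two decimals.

Rewriting supply in inverse form: P = 31 + 5Q.
Initial equilibrium: Q_0 = 17.25, P_0 = 117.25; CS_0 = (1/2)(17.25)(51.75) = 446.3438, PS_0 = (1/2)(17.25)(86.25) = 743.9062.
New equilibrium: 169 - 3Q = 15 + 5Q gives Q_1 = 19.25, P_1 = 111.25; CS_1 = 555.8438, PS_1 = 926.4062.
Change in consumer surplus = 555.8438 - 446.3438 = 109.5.

109.50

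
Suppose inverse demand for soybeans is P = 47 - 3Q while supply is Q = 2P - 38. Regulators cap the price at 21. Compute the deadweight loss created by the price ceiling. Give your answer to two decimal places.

28.00

Rewriting supply in inverse form: P = 19 + 0.5Q.
Without the control, 47 - 3Q = 19 + 0.5Q so Q* = 8 and P* = 23.
At the ceiling price 21, quantity supplied is (21 - 19)/0.5 = 4; supply is the short side, so Q = 4 trades at P = 21.
At Q = 4 the demand price is 35 and the supply price is 21. Deadweight loss is the triangle between the curves from 4 to 8: (1/2)(35 - 21)(8 - 4) = 28.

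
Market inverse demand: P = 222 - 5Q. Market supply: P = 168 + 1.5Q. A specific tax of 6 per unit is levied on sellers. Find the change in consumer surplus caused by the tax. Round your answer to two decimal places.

Pre-tax equilibrium: 222 - 5Q = 168 + 1.5Q gives Q* = 8.3077, P* = 180.4615.
A tax on sellers shifts supply up by 6: 222 - 5Q = 168 + 1.5Q + 6, so Q_t = 7.3846. Buyers pay P_b = 185.0769; sellers receive P_s = P_b - 6 = 179.0769.
Consumers lose the trapezoid between P* and P_b out to Q_t plus the triangle from Q_t to Q*: change in CS = 136.3314 - 172.5444 = -36.213.

-36.21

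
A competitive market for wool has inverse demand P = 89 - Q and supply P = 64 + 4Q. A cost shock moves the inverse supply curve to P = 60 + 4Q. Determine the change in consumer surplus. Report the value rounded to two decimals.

4.32

Initial equilibrium: Q_0 = 5, P_0 = 84; CS_0 = (1/2)(5)(5) = 12.5, PS_0 = (1/2)(5)(20) = 50.
New equilibrium: 89 - Q = 60 + 4Q gives Q_1 = 5.8, P_1 = 83.2; CS_1 = 16.82, PS_1 = 67.28.
Change in consumer surplus = 16.82 - 12.5 = 4.32.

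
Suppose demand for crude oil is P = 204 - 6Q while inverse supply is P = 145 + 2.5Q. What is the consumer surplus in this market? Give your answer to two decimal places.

144.54

Set 204 - 6Q = 145 + 2.5Q, which gives 59 = 8.5Q, so Q* = 6.9412 and P* = 204 - 6(6.9412) = 162.3529.
The demand choke price is 204, so CS = (1/2)(Q*)(204 - P*) = (1/2)(6.9412)(41.6471) = 144.5398.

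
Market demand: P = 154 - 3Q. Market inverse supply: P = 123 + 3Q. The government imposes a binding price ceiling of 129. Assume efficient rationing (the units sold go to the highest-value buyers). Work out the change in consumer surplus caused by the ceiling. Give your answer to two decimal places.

Free-market equilibrium: 154 - 3Q = 123 + 3Q gives Q* = 5.1667, P* = 138.5.
At the ceiling price 129, quantity supplied is (129 - 123)/3 = 2; supply is the short side, so Q = 2 trades at P = 129.
CS goes from (1/2)(5.1667)(15.5) = 40.0417 to 44 (computed as (154 - 129)(2) - (1/2)(3)(2)^2), a change of 3.9583.

3.96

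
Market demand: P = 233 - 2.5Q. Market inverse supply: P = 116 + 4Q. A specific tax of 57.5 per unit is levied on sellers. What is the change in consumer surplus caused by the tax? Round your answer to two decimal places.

Pre-tax equilibrium: 233 - 2.5Q = 116 + 4Q gives Q* = 18, P* = 188.
With the tax, sellers need 57.5 more per unit: 233 - 2.5Q = 116 + 4Q + 57.5, so Q_t = 9.1538. Buyers pay P_b = 210.1154; sellers receive P_s = P_b - 57.5 = 152.6154.
Consumers lose the trapezoid between P* and P_b out to Q_t plus the triangle from Q_t to Q*: change in CS = 104.7411 - 405 = -300.2589.

-300.26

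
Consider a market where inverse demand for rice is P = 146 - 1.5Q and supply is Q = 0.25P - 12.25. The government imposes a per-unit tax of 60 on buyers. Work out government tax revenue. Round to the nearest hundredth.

Rewriting supply in inverse form: P = 49 + 4Q.
Without the tax, 146 - 1.5Q = 49 + 4Q so Q* = 17.6364 and P* = 119.5455.
With the tax, buyers' net willingness to pay falls by 60: (146 - 60) - 1.5Q = 49 + 4Q, so Q_t = 6.7273. Buyers pay P_b = 135.9091; sellers receive P_s = P_b - 60 = 75.9091.
Revenue is the tax times quantity traded: 60 x 6.7273 = 403.6364.

403.64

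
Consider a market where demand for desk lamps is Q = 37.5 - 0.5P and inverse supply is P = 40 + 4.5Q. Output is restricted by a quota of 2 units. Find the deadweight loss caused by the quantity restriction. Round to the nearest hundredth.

37.23

Rewriting demand in inverse form: P = 75 - 2Q.
Unrestricted equilibrium: Q* = (75 - 40)/(2 + 4.5) = 5.3846.
At Q = 2 the demand price is 75 - 2(2) = 71 and the supply price is 40 + 4.5(2) = 49.
Deadweight loss is the triangle between the curves from 2 to 5.3846: (1/2)(71 - 49)(5.3846 - 2) = 37.2308.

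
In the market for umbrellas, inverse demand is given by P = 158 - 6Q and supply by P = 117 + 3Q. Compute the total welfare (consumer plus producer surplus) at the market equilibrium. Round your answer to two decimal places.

Equilibrium: 158 - 6Q = 117 + 3Q, so Q* = 4.5556 and P* = 130.6667.
Total surplus is the full triangle between the curves from 0 to Q*: (1/2)(4.5556)(158 - 117) = 93.3889.

93.39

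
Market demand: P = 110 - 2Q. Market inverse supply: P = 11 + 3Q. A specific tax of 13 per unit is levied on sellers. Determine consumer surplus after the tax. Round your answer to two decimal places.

295.84

Pre-tax equilibrium: 110 - 2Q = 11 + 3Q gives Q* = 19.8, P* = 70.4.
A tax on sellers shifts supply up by 13: 110 - 2Q = 11 + 3Q + 13, so Q_t = 17.2. Buyers pay P_b = 75.6; sellers receive P_s = P_b - 13 = 62.6.
Consumer surplus is the triangle under demand above P_b: (1/2)(17.2)(110 - 75.6) = 295.84.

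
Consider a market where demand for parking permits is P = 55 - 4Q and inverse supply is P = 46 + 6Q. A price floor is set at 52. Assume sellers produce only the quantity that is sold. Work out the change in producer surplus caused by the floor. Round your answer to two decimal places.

Free-market equilibrium: 55 - 4Q = 46 + 6Q gives Q* = 0.9, P* = 51.4.
At P = 52, buyers demand (55 - 52)/4 = 0.75 while sellers would supply more, so the quantity traded is 0.75 at price 52.
PS goes from (1/2)(0.9)(5.4) = 2.43 to 2.8125 (computed as (52 - 46)(0.75) - (1/2)(6)(0.75)^2), a change of 0.3825.

0.38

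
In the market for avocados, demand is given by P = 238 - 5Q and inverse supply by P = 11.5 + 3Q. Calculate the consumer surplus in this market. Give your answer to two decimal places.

2003.99

Setting demand equal to supply, 226.5 = 8Q, so Q* = 28.3125 and P* = 96.4375.
CS is the area between the demand curve and P* from 0 to Q*: (1/2)(28.3125)(141.5625) = 2003.9941.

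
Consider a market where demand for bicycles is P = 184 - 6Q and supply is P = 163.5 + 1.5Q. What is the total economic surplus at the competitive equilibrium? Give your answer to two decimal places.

Setting demand equal to supply, 20.5 = 7.5Q, so Q* = 2.7333 and P* = 167.6.
Total surplus is the full triangle between the curves from 0 to Q*: (1/2)(2.7333)(184 - 163.5) = 28.0167.

28.02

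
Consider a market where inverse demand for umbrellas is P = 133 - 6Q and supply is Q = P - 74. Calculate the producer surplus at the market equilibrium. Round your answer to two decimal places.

Rewriting supply in inverse form: P = 74 + Q.
Equilibrium: 133 - 6Q = 74 + Q, so Q* = 8.4286 and P* = 82.4286.
The supply curve's price intercept is 74, so PS = (1/2)(Q*)(P* - 74) = (1/2)(8.4286)(8.4286) = 35.5204.

35.52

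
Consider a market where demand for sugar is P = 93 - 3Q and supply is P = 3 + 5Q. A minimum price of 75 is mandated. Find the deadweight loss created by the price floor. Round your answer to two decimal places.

110.25

Without the control, 93 - 3Q = 3 + 5Q so Q* = 11.25 and P* = 59.25.
At P = 75, buyers demand (93 - 75)/3 = 6 while sellers would supply more, so the quantity traded is 6 at price 75.
At Q = 6 the demand price is 75 and the supply price is 33. Deadweight loss is the triangle between the curves from 6 to 11.25: (1/2)(75 - 33)(11.25 - 6) = 110.25.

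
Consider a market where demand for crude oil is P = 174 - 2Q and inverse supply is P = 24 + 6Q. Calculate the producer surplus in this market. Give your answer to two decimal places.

1054.69

Setting demand equal to supply, 150 = 8Q, so Q* = 18.75 and P* = 136.5.
PS is the area between P* and the supply curve from 0 to Q*: (1/2)(18.75)(112.5) = 1054.6875.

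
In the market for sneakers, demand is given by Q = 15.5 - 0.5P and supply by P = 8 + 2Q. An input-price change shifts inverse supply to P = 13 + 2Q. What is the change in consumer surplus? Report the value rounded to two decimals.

Rewriting demand in inverse form: P = 31 - 2Q.
Initial equilibrium: Q_0 = 5.75, P_0 = 19.5; CS_0 = (1/2)(5.75)(11.5) = 33.0625, PS_0 = (1/2)(5.75)(11.5) = 33.0625.
New equilibrium: 31 - 2Q = 13 + 2Q gives Q_1 = 4.5, P_1 = 22; CS_1 = 20.25, PS_1 = 20.25.
Change in consumer surplus = 20.25 - 33.0625 = -12.8125.

-12.81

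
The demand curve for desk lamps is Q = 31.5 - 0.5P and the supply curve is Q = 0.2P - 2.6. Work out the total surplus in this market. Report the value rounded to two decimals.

178.57

Rewriting demand in inverse form: P = 63 - 2Q.
Rewriting supply in inverse form: P = 13 + 5Q.
Set 63 - 2Q = 13 + 5Q, which gives 50 = 7Q, so Q* = 7.1429 and P* = 63 - 2(7.1429) = 48.7143.
Total surplus is the full triangle between the curves from 0 to Q*: (1/2)(7.1429)(63 - 13) = 178.5714.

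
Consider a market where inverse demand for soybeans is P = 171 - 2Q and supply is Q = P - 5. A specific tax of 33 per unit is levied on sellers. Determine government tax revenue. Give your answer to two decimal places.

Rewriting supply in inverse form: P = 5 + Q.
Pre-tax equilibrium: 171 - 2Q = 5 + Q gives Q* = 55.3333, P* = 60.3333.
A tax on sellers shifts supply up by 33: 171 - 2Q = 5 + Q + 33, so Q_t = 44.3333. Buyers pay P_b = 82.3333; sellers receive P_s = P_b - 33 = 49.3333.
Tax revenue = t x Q_t = 33 x 44.3333 = 1463.

1463.00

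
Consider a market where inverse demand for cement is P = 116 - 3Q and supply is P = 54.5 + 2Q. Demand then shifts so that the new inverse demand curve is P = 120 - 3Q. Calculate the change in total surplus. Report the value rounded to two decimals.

Initial equilibrium: Q_0 = 12.3, P_0 = 79.1; CS_0 = (1/2)(12.3)(36.9) = 226.935, PS_0 = (1/2)(12.3)(24.6) = 151.29.
New equilibrium: 120 - 3Q = 54.5 + 2Q gives Q_1 = 13.1, P_1 = 80.7; CS_1 = 257.415, PS_1 = 171.61.
Change in total surplus = (257.415 + 171.61) - (226.935 + 151.29) = 50.8.

50.80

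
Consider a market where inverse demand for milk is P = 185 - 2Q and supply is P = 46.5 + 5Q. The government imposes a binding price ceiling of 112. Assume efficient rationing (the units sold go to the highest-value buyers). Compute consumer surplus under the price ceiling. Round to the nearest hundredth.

Without the control, 185 - 2Q = 46.5 + 5Q so Q* = 19.7857 and P* = 145.4286.
At the ceiling price 112, quantity supplied is (112 - 46.5)/5 = 13.1; supply is the short side, so Q = 13.1 trades at P = 112.
The demand price at Q = 13.1 is 158.8. CS is the trapezoid between demand and 112 over [0, 13.1]: (1/2)[(185 - 112) + (158.8 - 112)](13.1) = 784.69.

784.69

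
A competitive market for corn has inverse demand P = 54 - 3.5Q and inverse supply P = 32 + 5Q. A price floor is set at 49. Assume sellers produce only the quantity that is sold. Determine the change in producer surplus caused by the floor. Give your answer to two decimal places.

Without the control, 54 - 3.5Q = 32 + 5Q so Q* = 2.5882 and P* = 44.9412.
At P = 49, buyers demand (54 - 49)/3.5 = 1.4286 while sellers would supply more, so the quantity traded is 1.4286 at price 49.
PS goes from (1/2)(2.5882)(12.9412) = 16.7474 to 19.1837 (computed as (49 - 32)(1.4286) - (1/2)(5)(1.4286)^2), a change of 2.4363.

2.44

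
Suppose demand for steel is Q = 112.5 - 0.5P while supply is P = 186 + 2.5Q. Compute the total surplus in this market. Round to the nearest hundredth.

169.00

Rewriting demand in inverse form: P = 225 - 2Q.
Equilibrium: 225 - 2Q = 186 + 2.5Q, so Q* = 8.6667 and P* = 207.6667.
Total surplus is the full triangle between the curves from 0 to Q*: (1/2)(8.6667)(225 - 186) = 169.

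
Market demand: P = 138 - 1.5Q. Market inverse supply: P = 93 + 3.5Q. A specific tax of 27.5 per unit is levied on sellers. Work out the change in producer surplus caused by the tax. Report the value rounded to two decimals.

Pre-tax equilibrium: 138 - 1.5Q = 93 + 3.5Q gives Q* = 9, P* = 124.5.
With the tax, sellers need 27.5 more per unit: 138 - 1.5Q = 93 + 3.5Q + 27.5, so Q_t = 3.5. Buyers pay P_b = 132.75; sellers receive P_s = P_b - 27.5 = 105.25.
PS falls from (1/2)(9)(31.5) = 141.75 to (1/2)(3.5)(12.25) = 21.4375, a change of -120.3125.

-120.31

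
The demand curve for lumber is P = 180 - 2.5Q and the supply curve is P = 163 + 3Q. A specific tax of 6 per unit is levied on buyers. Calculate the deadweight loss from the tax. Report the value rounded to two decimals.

3.27

Pre-tax equilibrium: 180 - 2.5Q = 163 + 3Q gives Q* = 3.0909, P* = 172.2727.
With the tax, buyers' net willingness to pay falls by 6: (180 - 6) - 2.5Q = 163 + 3Q, so Q_t = 2. Buyers pay P_b = 175; sellers receive P_s = P_b - 6 = 169.
Deadweight loss is the triangle between the curves from Q_t to Q*: (1/2)(3.0909 - 2)(6) = 3.2727.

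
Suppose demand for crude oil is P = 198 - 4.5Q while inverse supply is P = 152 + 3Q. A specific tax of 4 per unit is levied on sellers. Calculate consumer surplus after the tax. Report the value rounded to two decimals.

70.56

Pre-tax equilibrium: 198 - 4.5Q = 152 + 3Q gives Q* = 6.1333, P* = 170.4.
A tax on sellers shifts supply up by 4: 198 - 4.5Q = 152 + 3Q + 4, so Q_t = 5.6. Buyers pay P_b = 172.8; sellers receive P_s = P_b - 4 = 168.8.
CS = (1/2)(Q_t)(198 - P_b) = (1/2)(5.6)(25.2) = 70.56.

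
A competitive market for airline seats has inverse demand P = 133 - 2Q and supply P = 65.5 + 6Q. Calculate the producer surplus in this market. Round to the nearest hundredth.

Set 133 - 2Q = 65.5 + 6Q, which gives 67.5 = 8Q, so Q* = 8.4375 and P* = 133 - 2(8.4375) = 116.125.
PS is the area between P* and the supply curve from 0 to Q*: (1/2)(8.4375)(50.625) = 213.5742.

213.57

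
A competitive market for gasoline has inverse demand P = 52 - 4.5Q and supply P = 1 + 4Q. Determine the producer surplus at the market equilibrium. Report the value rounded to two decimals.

Setting demand equal to supply, 51 = 8.5Q, so Q* = 6 and P* = 25.
PS is the area between P* and the supply curve from 0 to Q*: (1/2)(6)(24) = 72.

72.00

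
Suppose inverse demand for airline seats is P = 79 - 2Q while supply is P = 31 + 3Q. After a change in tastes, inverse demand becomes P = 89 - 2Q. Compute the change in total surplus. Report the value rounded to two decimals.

Initial equilibrium: Q_0 = 9.6, P_0 = 59.8; CS_0 = (1/2)(9.6)(19.2) = 92.16, PS_0 = (1/2)(9.6)(28.8) = 138.24.
New equilibrium: 89 - 2Q = 31 + 3Q gives Q_1 = 11.6, P_1 = 65.8; CS_1 = 134.56, PS_1 = 201.84.
Change in total surplus = (134.56 + 201.84) - (92.16 + 138.24) = 106.

106.00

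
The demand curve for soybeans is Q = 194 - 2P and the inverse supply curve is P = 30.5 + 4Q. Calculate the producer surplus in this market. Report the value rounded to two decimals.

Rewriting demand in inverse form: P = 97 - 0.5Q.
Setting demand equal to supply, 66.5 = 4.5Q, so Q* = 14.7778 and P* = 89.6111.
The supply curve's price intercept is 30.5, so PS = (1/2)(Q*)(P* - 30.5) = (1/2)(14.7778)(59.1111) = 436.7654.

436.77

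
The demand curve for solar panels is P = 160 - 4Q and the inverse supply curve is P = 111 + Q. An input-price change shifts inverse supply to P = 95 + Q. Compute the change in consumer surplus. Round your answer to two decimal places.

145.92

Initial equilibrium: Q_0 = 9.8, P_0 = 120.8; CS_0 = (1/2)(9.8)(39.2) = 192.08, PS_0 = (1/2)(9.8)(9.8) = 48.02.
New equilibrium: 160 - 4Q = 95 + Q gives Q_1 = 13, P_1 = 108; CS_1 = 338, PS_1 = 84.5.
Change in consumer surplus = 338 - 192.08 = 145.92.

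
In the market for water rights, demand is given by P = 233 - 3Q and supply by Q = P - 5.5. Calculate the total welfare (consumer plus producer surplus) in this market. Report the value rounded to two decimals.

6469.53

Rewriting supply in inverse form: P = 5.5 + Q.
Set 233 - 3Q = 5.5 + Q, which gives 227.5 = 4Q, so Q* = 56.875 and P* = 233 - 3(56.875) = 62.375.
CS = (1/2)(56.875)(170.625) = 4852.1484 and PS = (1/2)(56.875)(56.875) = 1617.3828, so total surplus = 6469.5312.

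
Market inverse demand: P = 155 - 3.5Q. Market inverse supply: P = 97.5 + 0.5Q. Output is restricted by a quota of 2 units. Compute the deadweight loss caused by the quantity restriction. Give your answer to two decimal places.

Unrestricted equilibrium: Q* = (155 - 97.5)/(3.5 + 0.5) = 14.375.
At Q = 2 the demand price is 155 - 3.5(2) = 148 and the supply price is 97.5 + 0.5(2) = 98.5.
Deadweight loss is the triangle between the curves from 2 to 14.375: (1/2)(148 - 98.5)(14.375 - 2) = 306.2812.

306.28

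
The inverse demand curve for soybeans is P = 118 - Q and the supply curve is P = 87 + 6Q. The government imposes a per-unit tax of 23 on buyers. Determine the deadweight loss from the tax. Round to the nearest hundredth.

Without the tax, 118 - Q = 87 + 6Q so Q* = 4.4286 and P* = 113.5714.
With the tax, buyers' net willingness to pay falls by 23: (118 - 23) - Q = 87 + 6Q, so Q_t = 1.1429. Buyers pay P_b = 116.8571; sellers receive P_s = P_b - 23 = 93.8571.
The welfare triangle lost has base Q* - Q_t = 3.2857 and height t = 23, so DWL = (1/2)(3.2857)(23) = 37.7857.

37.79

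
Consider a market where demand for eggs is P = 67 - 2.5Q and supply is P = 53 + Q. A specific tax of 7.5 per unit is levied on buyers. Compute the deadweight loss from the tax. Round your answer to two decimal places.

8.04

Without the tax, 67 - 2.5Q = 53 + Q so Q* = 4 and P* = 57.
A tax on buyers shifts demand down by 7.5: (67 - 7.5) - 2.5Q = 53 + Q, so Q_t = 1.8571. Buyers pay P_b = 62.3571; sellers receive P_s = P_b - 7.5 = 54.8571.
The welfare triangle lost has base Q* - Q_t = 2.1429 and height t = 7.5, so DWL = (1/2)(2.1429)(7.5) = 8.0357.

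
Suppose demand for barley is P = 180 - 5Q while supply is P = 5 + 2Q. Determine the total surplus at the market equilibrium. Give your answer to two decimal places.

2187.50

Equilibrium: 180 - 5Q = 5 + 2Q, so Q* = 25 and P* = 55.
Total surplus is the full triangle between the curves from 0 to Q*: (1/2)(25)(180 - 5) = 2187.5.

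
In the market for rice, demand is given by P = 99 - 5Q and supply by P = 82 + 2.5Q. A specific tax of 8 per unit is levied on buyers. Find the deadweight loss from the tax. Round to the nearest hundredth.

Pre-tax equilibrium: 99 - 5Q = 82 + 2.5Q gives Q* = 2.2667, P* = 87.6667.
A tax on buyers shifts demand down by 8: (99 - 8) - 5Q = 82 + 2.5Q, so Q_t = 1.2. Buyers pay P_b = 93; sellers receive P_s = P_b - 8 = 85.
Deadweight loss is the triangle between the curves from Q_t to Q*: (1/2)(2.2667 - 1.2)(8) = 4.2667.

4.27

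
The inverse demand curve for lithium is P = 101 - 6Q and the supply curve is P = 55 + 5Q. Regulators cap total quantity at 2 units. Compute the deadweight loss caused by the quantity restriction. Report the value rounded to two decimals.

Unrestricted equilibrium: Q* = (101 - 55)/(6 + 5) = 4.1818.
At Q = 2 the demand price is 101 - 6(2) = 89 and the supply price is 55 + 5(2) = 65.
Deadweight loss is the triangle between the curves from 2 to 4.1818: (1/2)(89 - 65)(4.1818 - 2) = 26.1818.

26.18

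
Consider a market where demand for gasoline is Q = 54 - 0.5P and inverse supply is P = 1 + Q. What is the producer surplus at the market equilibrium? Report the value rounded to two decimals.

Rewriting demand in inverse form: P = 108 - 2Q.
Set 108 - 2Q = 1 + Q, which gives 107 = 3Q, so Q* = 35.6667 and P* = 108 - 2(35.6667) = 36.6667.
The supply curve's price intercept is 1, so PS = (1/2)(Q*)(P* - 1) = (1/2)(35.6667)(35.6667) = 636.0556.

636.06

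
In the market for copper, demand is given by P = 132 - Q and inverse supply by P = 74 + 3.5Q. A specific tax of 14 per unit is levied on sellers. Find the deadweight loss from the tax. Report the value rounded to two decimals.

21.78

Pre-tax equilibrium: 132 - Q = 74 + 3.5Q gives Q* = 12.8889, P* = 119.1111.
A tax on sellers shifts supply up by 14: 132 - Q = 74 + 3.5Q + 14, so Q_t = 9.7778. Buyers pay P_b = 122.2222; sellers receive P_s = P_b - 14 = 108.2222.
The welfare triangle lost has base Q* - Q_t = 3.1111 and height t = 14, so DWL = (1/2)(3.1111)(14) = 21.7778.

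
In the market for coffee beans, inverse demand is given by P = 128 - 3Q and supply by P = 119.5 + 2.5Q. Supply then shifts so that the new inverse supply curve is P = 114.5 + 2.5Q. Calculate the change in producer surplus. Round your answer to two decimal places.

4.55

Initial equilibrium: Q_0 = 1.5455, P_0 = 123.3636; CS_0 = (1/2)(1.5455)(4.6364) = 3.5826, PS_0 = (1/2)(1.5455)(3.8636) = 2.9855.
New equilibrium: 128 - 3Q = 114.5 + 2.5Q gives Q_1 = 2.4545, P_1 = 120.6364; CS_1 = 9.0372, PS_1 = 7.531.
Change in producer surplus = 7.531 - 2.9855 = 4.5455.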